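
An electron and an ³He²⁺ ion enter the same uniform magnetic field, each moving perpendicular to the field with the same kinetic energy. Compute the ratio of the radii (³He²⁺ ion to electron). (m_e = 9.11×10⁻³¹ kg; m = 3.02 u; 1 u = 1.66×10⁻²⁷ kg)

r = √(2mK)/(qB) ⇒ at equal K, r ∝ √m/q.
r_{³He²⁺ ion}/r_{electron} = 37.1.

ratio ≈ 37.1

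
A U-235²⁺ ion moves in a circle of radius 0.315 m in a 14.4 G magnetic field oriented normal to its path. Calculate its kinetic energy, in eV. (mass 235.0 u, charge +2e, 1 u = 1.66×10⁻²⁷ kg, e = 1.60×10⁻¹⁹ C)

v = qBr/m = (2×1.60×10^-19)(1.44×10^-3)(0.315) / (3.90×10^-25) = 372 m/s.
K = ½mv² = 0.5·(3.90×10^-25)·(372)² = 2.70×10^-20 J = 0.169 eV.

K ≈ 0.169 eV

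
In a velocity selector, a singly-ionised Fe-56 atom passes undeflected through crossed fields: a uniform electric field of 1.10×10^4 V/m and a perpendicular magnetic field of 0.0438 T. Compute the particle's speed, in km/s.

v ≈ 251 km/s

For zero net force, qE = qvB, so v = E/B.
v = (1.10×10^4) / (0.0438) = 2.51×10^5 m/s.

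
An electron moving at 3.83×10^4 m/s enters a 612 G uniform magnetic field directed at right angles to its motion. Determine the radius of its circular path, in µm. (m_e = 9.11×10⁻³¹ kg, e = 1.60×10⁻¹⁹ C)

The magnetic force provides the centripetal force: qvB = mv²/r, so r = mv/(qB).
r = (9.11×10^-31 kg)(3.83×10^4 m/s) / [(1×1.60×10^-19 C)(0.0612 T)] = 3.56×10^-6 m.

r ≈ 3.56 µm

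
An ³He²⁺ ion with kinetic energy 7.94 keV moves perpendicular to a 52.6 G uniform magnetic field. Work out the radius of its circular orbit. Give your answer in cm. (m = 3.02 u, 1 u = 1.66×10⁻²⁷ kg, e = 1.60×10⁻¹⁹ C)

Convert the energy: K = 7.94 keV = 1.27×10^-15 J.
v = √(2K/m) = √(2·1.27×10^-15/5.01×10^-27) = 7.12×10^5 m/s.
r = mv/(qB) = (5.01×10^-27)(7.12×10^5) / [(2×1.60×10^-19)(5.26×10^-3)] = 2.12 m.

r ≈ 212 cm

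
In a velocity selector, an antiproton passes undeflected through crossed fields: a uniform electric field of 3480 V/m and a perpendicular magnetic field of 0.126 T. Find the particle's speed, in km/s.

v ≈ 27.6 km/s

For zero net force, qE = qvB, so v = E/B.
v = (3480) / (0.126) = 2.76×10^4 m/s.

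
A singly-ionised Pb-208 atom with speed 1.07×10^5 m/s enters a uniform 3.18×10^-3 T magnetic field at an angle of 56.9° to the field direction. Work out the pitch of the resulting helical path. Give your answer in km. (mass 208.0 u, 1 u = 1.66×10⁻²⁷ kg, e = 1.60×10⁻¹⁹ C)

The velocity component along B is v∥ = v cos56.9° = 5.84×10^4 m/s.
The cyclotron period T = 2πm/(qB) = 4.26×10^-3 s is set by m, q, B alone.
Pitch = v∥·T = (5.84×10^4)(4.26×10^-3) = 249 m.

pitch ≈ 0.249 km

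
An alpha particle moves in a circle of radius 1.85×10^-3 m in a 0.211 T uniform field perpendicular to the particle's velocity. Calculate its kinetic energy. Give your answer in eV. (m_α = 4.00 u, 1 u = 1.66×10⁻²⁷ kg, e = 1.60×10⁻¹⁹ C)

K ≈ 7.34 eV

v = qBr/m = (2×1.60×10^-19)(0.211)(1.85×10^-3) / (6.64×10^-27) = 1.88×10^4 m/s.
K = ½mv² = 0.5·(6.64×10^-27)·(1.88×10^4)² = 1.17×10^-18 J = 7.34 eV.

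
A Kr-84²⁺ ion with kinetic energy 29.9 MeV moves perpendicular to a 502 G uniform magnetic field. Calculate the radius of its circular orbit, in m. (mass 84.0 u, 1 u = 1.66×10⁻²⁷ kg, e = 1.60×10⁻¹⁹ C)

r ≈ 71.9 m

Convert the energy: K = 29.9 MeV = 4.78×10^-12 J.
v = √(2K/m) = √(2·4.78×10^-12/1.39×10^-25) = 8.28×10^6 m/s.
r = mv/(qB) = (1.39×10^-25)(8.28×10^6) / [(2×1.60×10^-19)(0.0502)] = 71.9 m.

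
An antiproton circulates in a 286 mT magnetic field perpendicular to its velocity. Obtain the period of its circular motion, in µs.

T ≈ 0.229 µs

The cyclotron period is independent of speed: T = 2πm/(qB).
T = 2π(1.67×10^-27) / [(1×1.60×10^-19)(0.286)] = 2.29×10^-7 s.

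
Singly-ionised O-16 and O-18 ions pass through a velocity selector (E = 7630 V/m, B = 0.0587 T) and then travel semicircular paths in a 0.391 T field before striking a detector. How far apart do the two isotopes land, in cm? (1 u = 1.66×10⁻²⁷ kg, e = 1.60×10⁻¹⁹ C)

Δd ≈ 1.38 cm

Both emerge at v = E/B₁ = 1.30×10^5 m/s.
r = mv/(qB₂), so r₁ = 0.05518 m and r₂ = 0.06208 m, giving Δr = 6.90×10^-3 m.
After a semicircle each ion lands a diameter 2r from the entry slit, so the separation is 2Δr = 0.0138 m.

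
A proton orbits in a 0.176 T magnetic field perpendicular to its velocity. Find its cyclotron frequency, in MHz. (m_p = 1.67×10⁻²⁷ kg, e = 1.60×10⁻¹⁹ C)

f ≈ 2.68 MHz

f = qB/(2πm) = (1×1.60×10^-19)(0.176) / [2π(1.67×10^-27)] = 2.68×10^6 Hz.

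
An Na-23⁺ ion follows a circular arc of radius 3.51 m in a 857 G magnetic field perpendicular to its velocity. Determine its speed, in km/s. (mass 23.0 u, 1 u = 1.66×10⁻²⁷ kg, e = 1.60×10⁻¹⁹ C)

v ≈ 1260 km/s

From qvB = mv²/r, v = qBr/m.
v = (1×1.60×10^-19)(0.0857)(3.51) / (3.82×10^-26) = 1.26×10^6 m/s.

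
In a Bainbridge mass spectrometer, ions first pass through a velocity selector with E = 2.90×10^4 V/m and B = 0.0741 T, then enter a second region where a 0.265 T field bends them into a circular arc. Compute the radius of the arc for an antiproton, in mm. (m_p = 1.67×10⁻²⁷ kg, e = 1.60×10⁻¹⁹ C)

The selector passes v = E/B = 2.90×10^4/0.0741 = 3.91×10^5 m/s.
In the deflection region, r = mv/(qB₂) = (1.67×10^-27)(3.91×10^5) / [(1×1.60×10^-19)(0.265)] = 0.0154 m.

r ≈ 15.4 mm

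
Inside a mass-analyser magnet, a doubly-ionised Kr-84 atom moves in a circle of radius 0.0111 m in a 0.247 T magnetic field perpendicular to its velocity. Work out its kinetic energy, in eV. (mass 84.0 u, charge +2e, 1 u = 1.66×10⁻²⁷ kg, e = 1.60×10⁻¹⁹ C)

K ≈ 17.3 eV

v = qBr/m = (2×1.60×10^-19)(0.247)(0.0111) / (1.39×10^-25) = 6290 m/s.
K = ½mv² = 0.5·(1.39×10^-25)·(6290)² = 2.76×10^-18 J = 17.3 eV.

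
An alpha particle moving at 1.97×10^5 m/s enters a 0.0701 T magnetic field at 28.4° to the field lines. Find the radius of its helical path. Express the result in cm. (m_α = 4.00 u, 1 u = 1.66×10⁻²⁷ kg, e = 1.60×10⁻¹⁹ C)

r ≈ 2.77 cm

Only the perpendicular component v⊥ = v sin28.4° = 9.37×10^4 m/s is bent by the field.
r = m v⊥ /(qB) = (6.64×10^-27)(9.37×10^4) / [(2×1.60×10^-19)(0.0701)] = 0.0277 m.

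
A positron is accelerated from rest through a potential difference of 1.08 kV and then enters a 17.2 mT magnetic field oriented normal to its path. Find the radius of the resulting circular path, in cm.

The kinetic energy gained is K = qV = (1×1.60×10^-19)(1080) = 1.73×10^-16 J.
v = √(2K/m) = 1.95×10^7 m/s.
r = mv/(qB) = (9.11×10^-31)(1.95×10^7) / [(1×1.60×10^-19)(0.0172)] = 6.45×10^-3 m.

r ≈ 0.645 cm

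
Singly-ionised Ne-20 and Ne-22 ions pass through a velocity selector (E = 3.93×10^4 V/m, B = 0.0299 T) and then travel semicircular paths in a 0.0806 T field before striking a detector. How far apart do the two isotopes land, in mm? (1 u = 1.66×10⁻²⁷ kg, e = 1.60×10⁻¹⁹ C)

Δd ≈ 677 mm

Both emerge at v = E/B₁ = 1.31×10^6 m/s.
r = mv/(qB₂), so r₁ = 3.384 m and r₂ = 3.722 m, giving Δr = 0.338 m.
After a semicircle each ion lands a diameter 2r from the entry slit, so the separation is 2Δr = 0.677 m.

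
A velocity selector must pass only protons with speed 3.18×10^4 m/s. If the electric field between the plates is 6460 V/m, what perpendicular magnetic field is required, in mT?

qE = qvB ⇒ B = E/v = (6460) / (3.18×10^4) = 0.203 T.

B ≈ 203 mT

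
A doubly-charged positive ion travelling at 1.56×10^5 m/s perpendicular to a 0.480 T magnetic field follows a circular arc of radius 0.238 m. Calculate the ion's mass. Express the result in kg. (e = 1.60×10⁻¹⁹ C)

m ≈ 2.34×10^-25 kg

qvB = mv²/r ⇒ m = qBr/v.
m = (2×1.60×10^-19)(0.480)(0.238) / (1.56×10^5) = 2.34×10^-25 kg.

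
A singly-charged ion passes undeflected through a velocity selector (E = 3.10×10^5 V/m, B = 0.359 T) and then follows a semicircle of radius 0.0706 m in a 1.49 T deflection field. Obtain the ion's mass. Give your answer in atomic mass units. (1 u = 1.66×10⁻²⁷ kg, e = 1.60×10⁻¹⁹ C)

m ≈ 11.7 u

v = E/B₁ = 8.64×10^5 m/s.
From r = mv/(qB₂), m = qB₂r/v = (1×1.60×10^-19)(1.49)(0.0706) / (8.64×10^5) = 1.95×10^-26 kg.
In atomic mass units: m = 1.95×10^-26 / 1.66×10^-27 = 11.7 u.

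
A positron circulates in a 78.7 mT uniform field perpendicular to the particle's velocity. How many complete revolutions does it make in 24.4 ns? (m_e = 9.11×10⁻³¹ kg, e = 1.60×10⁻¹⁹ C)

T = 2πm/(qB) = 2π(9.11×10^-31) / [(1×1.60×10^-19)(0.0787)] = 4.5457×10^-10 s.
N = t/T = 2.44×10^-8 / 4.5457×10^-10 ≈ 53.68, so 53 complete revolutions.

N = 53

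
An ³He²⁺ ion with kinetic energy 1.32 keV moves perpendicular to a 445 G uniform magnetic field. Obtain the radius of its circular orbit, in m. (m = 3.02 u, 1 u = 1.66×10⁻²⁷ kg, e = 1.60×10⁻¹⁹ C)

r ≈ 0.102 m

Convert the energy: K = 1.32 keV = 2.11×10^-16 J.
v = √(2K/m) = √(2·2.11×10^-16/5.01×10^-27) = 2.90×10^5 m/s.
r = mv/(qB) = (5.01×10^-27)(2.90×10^5) / [(2×1.60×10^-19)(0.0445)] = 0.102 m.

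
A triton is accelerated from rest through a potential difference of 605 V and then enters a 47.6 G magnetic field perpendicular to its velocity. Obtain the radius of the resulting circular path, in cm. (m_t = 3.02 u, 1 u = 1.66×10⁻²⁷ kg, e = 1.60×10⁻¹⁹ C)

The kinetic energy gained is K = qV = (1×1.60×10^-19)(605) = 9.68×10^-17 J.
v = √(2K/m) = 1.97×10^5 m/s.
r = mv/(qB) = (5.01×10^-27)(1.97×10^5) / [(1×1.60×10^-19)(4.76×10^-3)] = 1.29 m.

r ≈ 129 cm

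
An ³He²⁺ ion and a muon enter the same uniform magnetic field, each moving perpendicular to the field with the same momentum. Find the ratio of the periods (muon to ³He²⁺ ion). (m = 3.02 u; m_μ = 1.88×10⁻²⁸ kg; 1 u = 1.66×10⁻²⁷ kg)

ratio ≈ 0.0750

T = 2πm/(qB) is independent of speed, so T₂/T₁ = (m₂/q₂)/(m₁/q₁).
T_{muon}/T_{³He²⁺ ion} = (1.88×10^-28/1e) / (5.01×10^-27/2e) = 0.0750.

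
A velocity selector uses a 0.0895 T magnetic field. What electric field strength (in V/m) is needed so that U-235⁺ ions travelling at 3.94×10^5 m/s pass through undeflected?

E ≈ 3.53×10^4 V/m

qE = qvB ⇒ E = vB = (3.94×10^5)(0.0895) = 3.53×10^4 V/m.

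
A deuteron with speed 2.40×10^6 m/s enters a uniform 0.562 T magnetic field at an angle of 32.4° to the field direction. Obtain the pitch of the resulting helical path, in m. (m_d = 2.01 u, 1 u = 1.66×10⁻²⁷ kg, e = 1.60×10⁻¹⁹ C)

The velocity component along B is v∥ = v cos32.4° = 2.03×10^6 m/s.
The cyclotron period T = 2πm/(qB) = 2.33×10^-7 s is set by m, q, B alone.
Pitch = v∥·T = (2.03×10^6)(2.33×10^-7) = 0.472 m.

pitch ≈ 0.472 m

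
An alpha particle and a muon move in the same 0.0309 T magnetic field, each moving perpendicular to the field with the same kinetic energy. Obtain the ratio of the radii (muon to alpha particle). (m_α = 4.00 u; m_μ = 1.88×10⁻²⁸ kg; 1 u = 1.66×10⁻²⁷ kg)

r = √(2mK)/(qB) ⇒ at equal K, r ∝ √m/q.
r_{muon}/r_{alpha particle} = 0.337.

ratio ≈ 0.337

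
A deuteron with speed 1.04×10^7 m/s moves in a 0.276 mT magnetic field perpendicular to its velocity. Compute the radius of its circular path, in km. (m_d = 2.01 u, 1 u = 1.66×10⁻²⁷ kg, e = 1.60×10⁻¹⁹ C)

r ≈ 0.786 km

The magnetic force provides the centripetal force: qvB = mv²/r, so r = mv/(qB).
r = (3.34×10^-27 kg)(1.04×10^7 m/s) / [(1×1.60×10^-19 C)(2.76×10^-4 T)] = 786 m.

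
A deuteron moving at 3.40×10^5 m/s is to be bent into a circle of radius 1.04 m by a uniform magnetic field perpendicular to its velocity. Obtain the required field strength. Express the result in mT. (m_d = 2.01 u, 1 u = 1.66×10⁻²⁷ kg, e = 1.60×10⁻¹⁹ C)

qvB = mv²/r gives B = mv/(qr).
B = (3.34×10^-27)(3.40×10^5) / [(1×1.60×10^-19)(1.04)] = 6.82×10^-3 T.

B ≈ 6.82 mT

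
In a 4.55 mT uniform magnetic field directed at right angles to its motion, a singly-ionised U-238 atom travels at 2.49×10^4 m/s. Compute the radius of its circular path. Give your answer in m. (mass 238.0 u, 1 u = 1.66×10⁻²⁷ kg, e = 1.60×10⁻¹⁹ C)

r ≈ 13.5 m

The magnetic force provides the centripetal force: qvB = mv²/r, so r = mv/(qB).
r = (3.95×10^-25 kg)(2.49×10^4 m/s) / [(1×1.60×10^-19 C)(4.55×10^-3 T)] = 13.5 m.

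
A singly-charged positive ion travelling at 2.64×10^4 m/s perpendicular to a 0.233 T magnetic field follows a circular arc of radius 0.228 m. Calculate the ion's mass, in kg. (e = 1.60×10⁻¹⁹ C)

m ≈ 3.22×10^-25 kg

qvB = mv²/r ⇒ m = qBr/v.
m = (1×1.60×10^-19)(0.233)(0.228) / (2.64×10^4) = 3.22×10^-25 kg.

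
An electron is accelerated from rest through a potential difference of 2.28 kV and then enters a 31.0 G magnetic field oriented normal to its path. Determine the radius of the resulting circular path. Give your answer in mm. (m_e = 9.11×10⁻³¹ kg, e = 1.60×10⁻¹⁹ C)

The kinetic energy gained is K = qV = (1×1.60×10^-19)(2280) = 3.65×10^-16 J.
v = √(2K/m) = 2.83×10^7 m/s.
r = mv/(qB) = (9.11×10^-31)(2.83×10^7) / [(1×1.60×10^-19)(3.10×10^-3)] = 0.0520 m.

r ≈ 52.0 mm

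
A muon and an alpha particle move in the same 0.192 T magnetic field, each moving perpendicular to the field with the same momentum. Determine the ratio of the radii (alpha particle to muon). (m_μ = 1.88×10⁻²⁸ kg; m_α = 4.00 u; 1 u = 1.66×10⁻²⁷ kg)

ratio ≈ 0.500

r = p/(qB) ⇒ at equal p, r ∝ 1/q.
r_{alpha particle}/r_{muon} = 0.500.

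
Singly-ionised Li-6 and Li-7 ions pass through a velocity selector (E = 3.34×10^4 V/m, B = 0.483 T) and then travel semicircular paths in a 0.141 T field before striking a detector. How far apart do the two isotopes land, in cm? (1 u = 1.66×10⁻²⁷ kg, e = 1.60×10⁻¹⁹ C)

Δd ≈ 1.02 cm

Both emerge at v = E/B₁ = 6.92×10^4 m/s.
r = mv/(qB₂), so r₁ = 0.03053 m and r₂ = 0.03562 m, giving Δr = 5.09×10^-3 m.
After a semicircle each ion lands a diameter 2r from the entry slit, so the separation is 2Δr = 0.0102 m.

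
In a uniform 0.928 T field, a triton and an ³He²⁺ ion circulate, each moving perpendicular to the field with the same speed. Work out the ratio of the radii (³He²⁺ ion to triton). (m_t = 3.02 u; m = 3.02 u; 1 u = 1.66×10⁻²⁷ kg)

ratio ≈ 0.500

r = mv/(qB) ⇒ at equal v, r ∝ m/q.
r_{³He²⁺ ion}/r_{triton} = 0.500.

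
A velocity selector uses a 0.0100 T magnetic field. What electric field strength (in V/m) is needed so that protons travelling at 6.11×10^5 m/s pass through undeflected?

E ≈ 6110 V/m

qE = qvB ⇒ E = vB = (6.11×10^5)(0.0100) = 6110 V/m.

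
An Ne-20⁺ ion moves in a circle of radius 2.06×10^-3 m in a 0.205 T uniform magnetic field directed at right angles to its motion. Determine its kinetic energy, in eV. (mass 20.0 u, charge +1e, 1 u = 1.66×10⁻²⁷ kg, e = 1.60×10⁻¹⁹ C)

K ≈ 0.430 eV

v = qBr/m = (1×1.60×10^-19)(0.205)(2.06×10^-3) / (3.32×10^-26) = 2040 m/s.
K = ½mv² = 0.5·(3.32×10^-26)·(2040)² = 6.88×10^-20 J = 0.430 eV.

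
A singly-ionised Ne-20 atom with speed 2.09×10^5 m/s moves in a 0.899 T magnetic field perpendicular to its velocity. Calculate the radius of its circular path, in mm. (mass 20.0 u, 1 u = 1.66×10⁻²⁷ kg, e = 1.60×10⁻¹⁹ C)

The magnetic force provides the centripetal force: qvB = mv²/r, so r = mv/(qB).
r = (3.32×10^-26 kg)(2.09×10^5 m/s) / [(1×1.60×10^-19 C)(0.899 T)] = 0.0482 m.

r ≈ 48.2 mm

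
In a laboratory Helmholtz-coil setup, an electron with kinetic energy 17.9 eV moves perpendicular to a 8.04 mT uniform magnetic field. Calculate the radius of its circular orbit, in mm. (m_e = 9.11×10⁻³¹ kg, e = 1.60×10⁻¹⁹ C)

r ≈ 1.78 mm

Convert the energy: K = 17.9 eV = 2.86×10^-18 J.
v = √(2K/m) = √(2·2.86×10^-18/9.11×10^-31) = 2.51×10^6 m/s.
r = mv/(qB) = (9.11×10^-31)(2.51×10^6) / [(1×1.60×10^-19)(8.04×10^-3)] = 1.78×10^-3 m.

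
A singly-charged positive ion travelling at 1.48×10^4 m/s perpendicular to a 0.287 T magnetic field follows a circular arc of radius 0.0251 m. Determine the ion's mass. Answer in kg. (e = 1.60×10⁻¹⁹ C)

m ≈ 7.79×10^-26 kg

qvB = mv²/r ⇒ m = qBr/v.
m = (1×1.60×10^-19)(0.287)(0.0251) / (1.48×10^4) = 7.79×10^-26 kg.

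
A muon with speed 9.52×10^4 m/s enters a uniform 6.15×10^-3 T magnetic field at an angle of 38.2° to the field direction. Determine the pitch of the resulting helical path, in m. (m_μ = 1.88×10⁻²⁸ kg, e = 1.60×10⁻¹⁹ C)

The velocity component along B is v∥ = v cos38.2° = 7.48×10^4 m/s.
The cyclotron period T = 2πm/(qB) = 1.20×10^-6 s is set by m, q, B alone.
Pitch = v∥·T = (7.48×10^4)(1.20×10^-6) = 0.0898 m.

pitch ≈ 0.0898 m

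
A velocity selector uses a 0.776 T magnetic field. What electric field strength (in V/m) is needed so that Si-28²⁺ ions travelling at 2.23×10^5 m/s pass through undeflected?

qE = qvB ⇒ E = vB = (2.23×10^5)(0.776) = 1.73×10^5 V/m.

E ≈ 1.73×10^5 V/m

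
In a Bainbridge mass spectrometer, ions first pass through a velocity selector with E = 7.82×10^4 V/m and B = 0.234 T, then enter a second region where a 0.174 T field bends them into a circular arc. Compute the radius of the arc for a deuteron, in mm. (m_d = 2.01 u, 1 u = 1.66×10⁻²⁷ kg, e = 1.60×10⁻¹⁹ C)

r ≈ 40.1 mm

The selector passes v = E/B = 7.82×10^4/0.234 = 3.34×10^5 m/s.
In the deflection region, r = mv/(qB₂) = (3.34×10^-27)(3.34×10^5) / [(1×1.60×10^-19)(0.174)] = 0.0401 m.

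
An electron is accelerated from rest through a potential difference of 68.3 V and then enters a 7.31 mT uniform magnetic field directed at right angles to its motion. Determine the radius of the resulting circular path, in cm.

r ≈ 0.382 cm

The kinetic energy gained is K = qV = (1×1.60×10^-19)(68.3) = 1.09×10^-17 J.
v = √(2K/m) = 4.90×10^6 m/s.
r = mv/(qB) = (9.11×10^-31)(4.90×10^6) / [(1×1.60×10^-19)(7.31×10^-3)] = 3.82×10^-3 m.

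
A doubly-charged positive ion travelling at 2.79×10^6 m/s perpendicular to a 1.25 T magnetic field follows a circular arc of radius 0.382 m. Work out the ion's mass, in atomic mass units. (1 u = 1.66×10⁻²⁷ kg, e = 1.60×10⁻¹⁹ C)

m ≈ 33.0 u

qvB = mv²/r ⇒ m = qBr/v.
m = (2×1.60×10^-19)(1.25)(0.382) / (2.79×10^6) = 5.48×10^-26 kg = 33.0 u.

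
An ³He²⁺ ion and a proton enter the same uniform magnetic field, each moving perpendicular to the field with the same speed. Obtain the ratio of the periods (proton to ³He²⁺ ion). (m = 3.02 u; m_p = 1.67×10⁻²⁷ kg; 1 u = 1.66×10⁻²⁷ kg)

ratio ≈ 0.666

T = 2πm/(qB) is independent of speed, so T₂/T₁ = (m₂/q₂)/(m₁/q₁).
T_{proton}/T_{³He²⁺ ion} = (1.67×10^-27/1e) / (5.01×10^-27/2e) = 0.666.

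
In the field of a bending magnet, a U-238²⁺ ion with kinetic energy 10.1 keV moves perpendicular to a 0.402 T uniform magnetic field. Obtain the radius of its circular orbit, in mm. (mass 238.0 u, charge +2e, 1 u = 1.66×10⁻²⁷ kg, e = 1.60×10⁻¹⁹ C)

Convert the energy: K = 10.1 keV = 1.62×10^-15 J.
v = √(2K/m) = √(2·1.62×10^-15/3.95×10^-25) = 9.04×10^4 m/s.
r = mv/(qB) = (3.95×10^-25)(9.04×10^4) / [(2×1.60×10^-19)(0.402)] = 0.278 m.

r ≈ 278 mm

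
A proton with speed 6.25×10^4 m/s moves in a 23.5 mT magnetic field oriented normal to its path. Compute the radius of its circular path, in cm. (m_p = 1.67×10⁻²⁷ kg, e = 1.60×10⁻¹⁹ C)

r ≈ 2.78 cm

The magnetic force provides the centripetal force: qvB = mv²/r, so r = mv/(qB).
r = (1.67×10^-27 kg)(6.25×10^4 m/s) / [(1×1.60×10^-19 C)(0.0235 T)] = 0.0278 m.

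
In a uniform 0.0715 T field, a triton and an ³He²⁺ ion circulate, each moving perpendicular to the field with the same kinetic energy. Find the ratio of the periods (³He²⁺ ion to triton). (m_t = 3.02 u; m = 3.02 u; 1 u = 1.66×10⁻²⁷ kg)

T = 2πm/(qB) is independent of speed, so T₂/T₁ = (m₂/q₂)/(m₁/q₁).
T_{³He²⁺ ion}/T_{triton} = (5.01×10^-27/2e) / (5.01×10^-27/1e) = 0.500.

ratio ≈ 0.500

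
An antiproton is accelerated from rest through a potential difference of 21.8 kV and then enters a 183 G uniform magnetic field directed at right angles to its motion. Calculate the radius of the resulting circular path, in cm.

The kinetic energy gained is K = qV = (1×1.60×10^-19)(2.18×10^4) = 3.49×10^-15 J.
v = √(2K/m) = 2.04×10^6 m/s.
r = mv/(qB) = (1.67×10^-27)(2.04×10^6) / [(1×1.60×10^-19)(0.0183)] = 1.17 m.

r ≈ 117 cm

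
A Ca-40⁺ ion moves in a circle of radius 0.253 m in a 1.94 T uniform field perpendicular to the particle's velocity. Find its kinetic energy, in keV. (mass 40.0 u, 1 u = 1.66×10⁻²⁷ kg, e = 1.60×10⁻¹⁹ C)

v = qBr/m = (1×1.60×10^-19)(1.94)(0.253) / (6.64×10^-26) = 1.18×10^6 m/s.
K = ½mv² = 0.5·(6.64×10^-26)·(1.18×10^6)² = 4.64×10^-14 J = 290 keV.

K ≈ 290 keV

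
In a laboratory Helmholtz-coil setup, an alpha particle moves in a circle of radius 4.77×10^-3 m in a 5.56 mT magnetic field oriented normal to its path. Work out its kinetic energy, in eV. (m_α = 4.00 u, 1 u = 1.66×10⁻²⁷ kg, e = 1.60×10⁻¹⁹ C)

K ≈ 0.0339 eV

v = qBr/m = (2×1.60×10^-19)(5.56×10^-3)(4.77×10^-3) / (6.64×10^-27) = 1280 m/s.
K = ½mv² = 0.5·(6.64×10^-27)·(1280)² = 5.42×10^-21 J = 0.0339 eV.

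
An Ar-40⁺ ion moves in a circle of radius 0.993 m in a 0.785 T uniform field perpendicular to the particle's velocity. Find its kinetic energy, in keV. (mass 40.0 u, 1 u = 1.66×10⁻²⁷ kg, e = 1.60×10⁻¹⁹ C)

v = qBr/m = (1×1.60×10^-19)(0.785)(0.993) / (6.64×10^-26) = 1.88×10^6 m/s.
K = ½mv² = 0.5·(6.64×10^-26)·(1.88×10^6)² = 1.17×10^-13 J = 732 keV.

K ≈ 732 keV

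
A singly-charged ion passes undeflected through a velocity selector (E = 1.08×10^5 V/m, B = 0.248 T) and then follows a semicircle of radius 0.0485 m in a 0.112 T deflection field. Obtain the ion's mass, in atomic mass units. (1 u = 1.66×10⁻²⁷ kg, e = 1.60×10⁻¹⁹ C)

m ≈ 1.20 u

v = E/B₁ = 4.35×10^5 m/s.
From r = mv/(qB₂), m = qB₂r/v = (1×1.60×10^-19)(0.112)(0.0485) / (4.35×10^5) = 2.00×10^-27 kg.
In atomic mass units: m = 2.00×10^-27 / 1.66×10^-27 = 1.20 u.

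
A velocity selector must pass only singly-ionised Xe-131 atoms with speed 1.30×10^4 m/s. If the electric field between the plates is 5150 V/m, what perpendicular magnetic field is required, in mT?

B ≈ 396 mT

qE = qvB ⇒ B = E/v = (5150) / (1.30×10^4) = 0.396 T.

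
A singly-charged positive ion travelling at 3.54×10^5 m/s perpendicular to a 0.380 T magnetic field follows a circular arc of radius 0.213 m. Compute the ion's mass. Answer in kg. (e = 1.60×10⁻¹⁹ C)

qvB = mv²/r ⇒ m = qBr/v.
m = (1×1.60×10^-19)(0.380)(0.213) / (3.54×10^5) = 3.66×10^-26 kg.

m ≈ 3.66×10^-26 kg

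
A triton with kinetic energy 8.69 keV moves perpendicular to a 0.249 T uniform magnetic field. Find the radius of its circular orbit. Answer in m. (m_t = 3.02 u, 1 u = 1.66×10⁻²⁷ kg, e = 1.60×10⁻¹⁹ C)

r ≈ 0.0937 m

Convert the energy: K = 8.69 keV = 1.39×10^-15 J.
v = √(2K/m) = √(2·1.39×10^-15/5.01×10^-27) = 7.45×10^5 m/s.
r = mv/(qB) = (5.01×10^-27)(7.45×10^5) / [(1×1.60×10^-19)(0.249)] = 0.0937 m.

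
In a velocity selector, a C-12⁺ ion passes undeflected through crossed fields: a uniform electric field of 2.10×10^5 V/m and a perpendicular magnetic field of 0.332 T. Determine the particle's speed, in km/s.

v ≈ 633 km/s

For zero net force, qE = qvB, so v = E/B.
v = (2.10×10^5) / (0.332) = 6.33×10^5 m/s.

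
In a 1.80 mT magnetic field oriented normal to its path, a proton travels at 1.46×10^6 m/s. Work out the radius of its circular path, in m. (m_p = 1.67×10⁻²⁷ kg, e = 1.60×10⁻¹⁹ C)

r ≈ 8.47 m

The magnetic force provides the centripetal force: qvB = mv²/r, so r = mv/(qB).
r = (1.67×10^-27 kg)(1.46×10^6 m/s) / [(1×1.60×10^-19 C)(1.80×10^-3 T)] = 8.47 m.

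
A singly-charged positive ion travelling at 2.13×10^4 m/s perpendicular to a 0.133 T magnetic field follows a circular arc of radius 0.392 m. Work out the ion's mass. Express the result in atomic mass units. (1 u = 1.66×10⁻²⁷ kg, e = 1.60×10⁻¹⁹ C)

m ≈ 236 u

qvB = mv²/r ⇒ m = qBr/v.
m = (1×1.60×10^-19)(0.133)(0.392) / (2.13×10^4) = 3.92×10^-25 kg = 236 u.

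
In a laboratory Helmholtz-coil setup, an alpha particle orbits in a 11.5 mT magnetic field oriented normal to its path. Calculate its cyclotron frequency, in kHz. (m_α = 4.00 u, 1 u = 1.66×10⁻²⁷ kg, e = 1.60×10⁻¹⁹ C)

f ≈ 88.2 kHz

f = qB/(2πm) = (2×1.60×10^-19)(0.0115) / [2π(6.64×10^-27)] = 8.82×10^4 Hz.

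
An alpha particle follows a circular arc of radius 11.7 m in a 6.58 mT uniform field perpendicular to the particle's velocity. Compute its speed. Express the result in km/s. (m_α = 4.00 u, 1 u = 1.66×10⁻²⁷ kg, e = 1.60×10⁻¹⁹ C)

From qvB = mv²/r, v = qBr/m.
v = (2×1.60×10^-19)(6.58×10^-3)(11.7) / (6.64×10^-27) = 3.71×10^6 m/s.

v ≈ 3710 km/s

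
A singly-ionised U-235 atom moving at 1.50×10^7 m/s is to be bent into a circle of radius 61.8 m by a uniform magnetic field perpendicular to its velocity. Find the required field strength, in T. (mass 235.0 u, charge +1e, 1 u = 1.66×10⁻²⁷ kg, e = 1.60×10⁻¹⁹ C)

B ≈ 0.592 T

qvB = mv²/r gives B = mv/(qr).
B = (3.90×10^-25)(1.50×10^7) / [(1×1.60×10^-19)(61.8)] = 0.592 T.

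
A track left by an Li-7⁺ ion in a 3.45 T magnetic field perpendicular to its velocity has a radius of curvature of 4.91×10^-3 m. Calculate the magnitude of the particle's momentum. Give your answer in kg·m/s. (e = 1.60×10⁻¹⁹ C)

Since qvB = mv²/r, the momentum p = mv = qBr.
p = (1×1.60×10^-19)(3.45)(4.91×10^-3) = 2.71×10^-21 kg·m/s.

p ≈ 2.71×10^-21 kg·m/s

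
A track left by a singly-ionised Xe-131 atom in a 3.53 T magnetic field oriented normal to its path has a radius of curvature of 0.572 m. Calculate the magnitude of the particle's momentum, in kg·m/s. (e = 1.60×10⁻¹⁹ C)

p ≈ 3.23×10^-19 kg·m/s

Since qvB = mv²/r, the momentum p = mv = qBr.
p = (1×1.60×10^-19)(3.53)(0.572) = 3.23×10^-19 kg·m/s.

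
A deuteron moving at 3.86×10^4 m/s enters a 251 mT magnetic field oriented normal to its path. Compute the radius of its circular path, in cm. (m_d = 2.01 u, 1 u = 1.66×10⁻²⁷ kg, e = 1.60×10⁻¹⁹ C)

r ≈ 0.321 cm

The magnetic force provides the centripetal force: qvB = mv²/r, so r = mv/(qB).
r = (3.34×10^-27 kg)(3.86×10^4 m/s) / [(1×1.60×10^-19 C)(0.251 T)] = 3.21×10^-3 m.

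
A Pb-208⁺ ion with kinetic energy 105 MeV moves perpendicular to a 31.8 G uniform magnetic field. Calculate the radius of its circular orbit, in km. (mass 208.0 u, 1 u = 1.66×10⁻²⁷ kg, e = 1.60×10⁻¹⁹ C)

r ≈ 6.69 km

Convert the energy: K = 105 MeV = 1.68×10^-11 J.
v = √(2K/m) = √(2·1.68×10^-11/3.45×10^-25) = 9.86×10^6 m/s.
r = mv/(qB) = (3.45×10^-25)(9.86×10^6) / [(1×1.60×10^-19)(3.18×10^-3)] = 6690 m.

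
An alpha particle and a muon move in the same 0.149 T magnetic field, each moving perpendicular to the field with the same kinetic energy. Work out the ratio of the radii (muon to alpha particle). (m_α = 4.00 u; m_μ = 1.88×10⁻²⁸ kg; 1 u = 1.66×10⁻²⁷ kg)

r = √(2mK)/(qB) ⇒ at equal K, r ∝ √m/q.
r_{muon}/r_{alpha particle} = 0.337.

ratio ≈ 0.337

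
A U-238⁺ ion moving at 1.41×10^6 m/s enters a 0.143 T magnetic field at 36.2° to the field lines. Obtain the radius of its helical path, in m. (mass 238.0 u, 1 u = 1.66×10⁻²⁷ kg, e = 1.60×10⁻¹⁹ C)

Only the perpendicular component v⊥ = v sin36.2° = 8.33×10^5 m/s is bent by the field.
r = m v⊥ /(qB) = (3.95×10^-25)(8.33×10^5) / [(1×1.60×10^-19)(0.143)] = 14.4 m.

r ≈ 14.4 m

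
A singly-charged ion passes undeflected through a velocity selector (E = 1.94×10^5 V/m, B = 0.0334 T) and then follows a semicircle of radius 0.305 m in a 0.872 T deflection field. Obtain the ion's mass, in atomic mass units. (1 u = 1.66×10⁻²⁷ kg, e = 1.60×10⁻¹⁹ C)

v = E/B₁ = 5.81×10^6 m/s.
From r = mv/(qB₂), m = qB₂r/v = (1×1.60×10^-19)(0.872)(0.305) / (5.81×10^6) = 7.33×10^-27 kg.
In atomic mass units: m = 7.33×10^-27 / 1.66×10^-27 = 4.41 u.

m ≈ 4.41 u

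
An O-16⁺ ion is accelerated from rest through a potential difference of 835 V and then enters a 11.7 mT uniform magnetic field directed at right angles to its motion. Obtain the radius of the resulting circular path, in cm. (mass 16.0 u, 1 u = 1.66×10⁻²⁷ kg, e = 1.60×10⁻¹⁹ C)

r ≈ 142 cm

The kinetic energy gained is K = qV = (1×1.60×10^-19)(835) = 1.34×10^-16 J.
v = √(2K/m) = 1.00×10^5 m/s.
r = mv/(qB) = (2.66×10^-26)(1.00×10^5) / [(1×1.60×10^-19)(0.0117)] = 1.42 m.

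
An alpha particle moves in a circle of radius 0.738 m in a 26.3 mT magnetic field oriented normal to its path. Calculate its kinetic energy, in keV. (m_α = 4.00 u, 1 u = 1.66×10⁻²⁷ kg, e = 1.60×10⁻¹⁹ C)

K ≈ 18.2 keV

v = qBr/m = (2×1.60×10^-19)(0.0263)(0.738) / (6.64×10^-27) = 9.35×10^5 m/s.
K = ½mv² = 0.5·(6.64×10^-27)·(9.35×10^5)² = 2.90×10^-15 J = 18.2 keV.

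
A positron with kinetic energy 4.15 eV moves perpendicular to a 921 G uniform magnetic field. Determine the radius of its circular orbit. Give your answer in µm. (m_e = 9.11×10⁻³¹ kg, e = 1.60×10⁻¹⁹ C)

r ≈ 74.6 µm

Convert the energy: K = 4.15 eV = 6.64×10^-19 J.
v = √(2K/m) = √(2·6.64×10^-19/9.11×10^-31) = 1.21×10^6 m/s.
r = mv/(qB) = (9.11×10^-31)(1.21×10^6) / [(1×1.60×10^-19)(0.0921)] = 7.46×10^-5 m.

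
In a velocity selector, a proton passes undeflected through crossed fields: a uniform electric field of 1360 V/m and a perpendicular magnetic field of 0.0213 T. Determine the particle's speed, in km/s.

For zero net force, qE = qvB, so v = E/B.
v = (1360) / (0.0213) = 6.38×10^4 m/s.

v ≈ 63.8 km/s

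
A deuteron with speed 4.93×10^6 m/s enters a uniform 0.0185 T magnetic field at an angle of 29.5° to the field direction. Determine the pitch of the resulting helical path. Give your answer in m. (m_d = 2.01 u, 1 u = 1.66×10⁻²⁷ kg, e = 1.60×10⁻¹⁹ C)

The velocity component along B is v∥ = v cos29.5° = 4.29×10^6 m/s.
The cyclotron period T = 2πm/(qB) = 7.08×10^-6 s is set by m, q, B alone.
Pitch = v∥·T = (4.29×10^6)(7.08×10^-6) = 30.4 m.

pitch ≈ 30.4 m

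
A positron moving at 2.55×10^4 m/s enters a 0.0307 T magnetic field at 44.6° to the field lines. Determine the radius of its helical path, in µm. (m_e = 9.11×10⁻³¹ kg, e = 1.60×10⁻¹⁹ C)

Only the perpendicular component v⊥ = v sin44.6° = 1.79×10^4 m/s is bent by the field.
r = m v⊥ /(qB) = (9.11×10^-31)(1.79×10^4) / [(1×1.60×10^-19)(0.0307)] = 3.32×10^-6 m.

r ≈ 3.32 µm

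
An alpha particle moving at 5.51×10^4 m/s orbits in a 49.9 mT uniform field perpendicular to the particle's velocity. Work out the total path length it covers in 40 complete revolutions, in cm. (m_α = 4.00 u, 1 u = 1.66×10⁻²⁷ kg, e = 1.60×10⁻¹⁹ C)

r = mv/(qB) = 0.0229 m, so one revolution covers 2πr = 0.144 m.
In 40 revolutions: L = 40·2πr = 5.76 m.

L ≈ 576 cm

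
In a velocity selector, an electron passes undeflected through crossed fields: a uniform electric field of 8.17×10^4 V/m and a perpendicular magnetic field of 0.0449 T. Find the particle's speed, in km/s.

For zero net force, qE = qvB, so v = E/B.
v = (8.17×10^4) / (0.0449) = 1.82×10^6 m/s.

v ≈ 1820 km/s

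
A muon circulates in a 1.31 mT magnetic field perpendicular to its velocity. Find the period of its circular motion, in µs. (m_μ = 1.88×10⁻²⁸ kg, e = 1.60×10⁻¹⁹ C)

The cyclotron period is independent of speed: T = 2πm/(qB).
T = 2π(1.88×10^-28) / [(1×1.60×10^-19)(1.31×10^-3)] = 5.64×10^-6 s.

T ≈ 5.64 µs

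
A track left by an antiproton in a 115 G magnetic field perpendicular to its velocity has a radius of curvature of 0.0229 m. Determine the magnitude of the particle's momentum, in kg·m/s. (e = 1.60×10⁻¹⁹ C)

p ≈ 4.21×10^-23 kg·m/s

Since qvB = mv²/r, the momentum p = mv = qBr.
p = (1×1.60×10^-19)(0.0115)(0.0229) = 4.21×10^-23 kg·m/s.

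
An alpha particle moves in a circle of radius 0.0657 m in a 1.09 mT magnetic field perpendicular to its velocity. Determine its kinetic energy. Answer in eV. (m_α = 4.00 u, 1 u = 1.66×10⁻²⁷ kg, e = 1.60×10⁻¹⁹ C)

v = qBr/m = (2×1.60×10^-19)(1.09×10^-3)(0.0657) / (6.64×10^-27) = 3450 m/s.
K = ½mv² = 0.5·(6.64×10^-27)·(3450)² = 3.95×10^-20 J = 0.247 eV.

K ≈ 0.247 eV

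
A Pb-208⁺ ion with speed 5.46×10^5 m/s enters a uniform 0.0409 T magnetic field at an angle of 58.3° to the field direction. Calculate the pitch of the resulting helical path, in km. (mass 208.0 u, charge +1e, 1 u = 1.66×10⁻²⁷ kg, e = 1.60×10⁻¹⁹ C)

pitch ≈ 0.0951 km

The velocity component along B is v∥ = v cos58.3° = 2.87×10^5 m/s.
The cyclotron period T = 2πm/(qB) = 3.32×10^-4 s is set by m, q, B alone.
Pitch = v∥·T = (2.87×10^5)(3.32×10^-4) = 95.1 m.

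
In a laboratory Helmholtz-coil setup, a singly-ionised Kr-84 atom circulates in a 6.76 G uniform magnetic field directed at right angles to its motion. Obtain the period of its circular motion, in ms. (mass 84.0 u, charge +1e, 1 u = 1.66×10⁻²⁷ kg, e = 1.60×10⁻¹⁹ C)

T ≈ 8.10 ms

The cyclotron period is independent of speed: T = 2πm/(qB).
T = 2π(1.39×10^-25) / [(1×1.60×10^-19)(6.76×10^-4)] = 8.10×10^-3 s.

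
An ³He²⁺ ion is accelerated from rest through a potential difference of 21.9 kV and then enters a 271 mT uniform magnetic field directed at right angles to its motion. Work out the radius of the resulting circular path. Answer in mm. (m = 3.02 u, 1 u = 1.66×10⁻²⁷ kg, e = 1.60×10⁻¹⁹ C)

The kinetic energy gained is K = qV = (2×1.60×10^-19)(2.19×10^4) = 7.01×10^-15 J.
v = √(2K/m) = 1.67×10^6 m/s.
r = mv/(qB) = (5.01×10^-27)(1.67×10^6) / [(2×1.60×10^-19)(0.271)] = 0.0967 m.

r ≈ 96.7 mm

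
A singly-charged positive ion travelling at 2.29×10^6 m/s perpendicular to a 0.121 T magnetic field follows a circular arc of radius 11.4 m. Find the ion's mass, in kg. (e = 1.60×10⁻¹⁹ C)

qvB = mv²/r ⇒ m = qBr/v.
m = (1×1.60×10^-19)(0.121)(11.4) / (2.29×10^6) = 9.64×10^-26 kg.

m ≈ 9.64×10^-26 kg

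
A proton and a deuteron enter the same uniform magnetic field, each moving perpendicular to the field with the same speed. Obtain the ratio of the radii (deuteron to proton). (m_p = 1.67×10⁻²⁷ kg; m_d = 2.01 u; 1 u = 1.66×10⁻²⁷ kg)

ratio ≈ 2.00

r = mv/(qB) ⇒ at equal v, r ∝ m/q.
r_{deuteron}/r_{proton} = 2.00.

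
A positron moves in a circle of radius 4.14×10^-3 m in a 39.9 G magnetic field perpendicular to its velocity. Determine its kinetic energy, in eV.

v = qBr/m = (1×1.60×10^-19)(3.99×10^-3)(4.14×10^-3) / (9.11×10^-31) = 2.90×10^6 m/s.
K = ½mv² = 0.5·(9.11×10^-31)·(2.90×10^6)² = 3.83×10^-18 J = 24.0 eV.

K ≈ 24.0 eV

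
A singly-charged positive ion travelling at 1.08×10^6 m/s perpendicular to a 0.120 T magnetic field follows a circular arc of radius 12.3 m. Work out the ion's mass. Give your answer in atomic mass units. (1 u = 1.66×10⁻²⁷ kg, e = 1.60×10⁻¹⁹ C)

qvB = mv²/r ⇒ m = qBr/v.
m = (1×1.60×10^-19)(0.120)(12.3) / (1.08×10^6) = 2.19×10^-25 kg = 132 u.

m ≈ 132 u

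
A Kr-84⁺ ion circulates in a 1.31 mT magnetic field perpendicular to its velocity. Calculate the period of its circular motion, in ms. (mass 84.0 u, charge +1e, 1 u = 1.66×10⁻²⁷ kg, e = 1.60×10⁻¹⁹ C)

T ≈ 4.18 ms

The cyclotron period is independent of speed: T = 2πm/(qB).
T = 2π(1.39×10^-25) / [(1×1.60×10^-19)(1.31×10^-3)] = 4.18×10^-3 s.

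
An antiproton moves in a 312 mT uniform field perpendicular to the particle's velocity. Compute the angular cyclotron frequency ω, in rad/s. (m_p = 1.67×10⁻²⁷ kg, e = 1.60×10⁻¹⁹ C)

ω = qB/m = (1×1.60×10^-19)(0.312) / (1.67×10^-27) = 2.99×10^7 rad/s.

ω ≈ 2.99×10^7 rad/s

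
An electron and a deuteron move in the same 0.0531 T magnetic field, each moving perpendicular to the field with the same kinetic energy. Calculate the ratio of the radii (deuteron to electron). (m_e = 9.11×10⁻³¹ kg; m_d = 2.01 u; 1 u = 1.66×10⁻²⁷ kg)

ratio ≈ 60.5

r = √(2mK)/(qB) ⇒ at equal K, r ∝ √m/q.
r_{deuteron}/r_{electron} = 60.5.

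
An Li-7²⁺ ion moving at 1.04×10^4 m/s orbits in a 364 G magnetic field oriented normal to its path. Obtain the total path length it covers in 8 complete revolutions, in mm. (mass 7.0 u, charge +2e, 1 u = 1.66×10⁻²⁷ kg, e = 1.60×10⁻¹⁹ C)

L ≈ 522 mm

r = mv/(qB) = 0.0104 m, so one revolution covers 2πr = 0.0652 m.
In 8 revolutions: L = 8·2πr = 0.522 m.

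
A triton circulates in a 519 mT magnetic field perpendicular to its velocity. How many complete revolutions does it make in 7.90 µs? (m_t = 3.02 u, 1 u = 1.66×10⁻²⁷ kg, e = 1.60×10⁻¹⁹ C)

T = 2πm/(qB) = 2π(5.0132×10^-27) / [(1×1.60×10^-19)(0.519)] = 3.7932×10^-7 s.
N = t/T = 7.90×10^-6 / 3.7932×10^-7 ≈ 20.83, so 20 complete revolutions.

N = 20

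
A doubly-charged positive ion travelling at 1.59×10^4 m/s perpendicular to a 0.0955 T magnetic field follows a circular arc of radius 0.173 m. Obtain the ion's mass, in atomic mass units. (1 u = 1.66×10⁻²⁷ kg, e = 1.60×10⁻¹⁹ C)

m ≈ 200 u

qvB = mv²/r ⇒ m = qBr/v.
m = (2×1.60×10^-19)(0.0955)(0.173) / (1.59×10^4) = 3.33×10^-25 kg = 200 u.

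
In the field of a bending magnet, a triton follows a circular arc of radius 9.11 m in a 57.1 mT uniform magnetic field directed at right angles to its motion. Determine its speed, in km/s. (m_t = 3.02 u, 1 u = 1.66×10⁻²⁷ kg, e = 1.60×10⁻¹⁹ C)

v ≈ 16600 km/s

From qvB = mv²/r, v = qBr/m.
v = (1×1.60×10^-19)(0.0571)(9.11) / (5.01×10^-27) = 1.66×10^7 m/s.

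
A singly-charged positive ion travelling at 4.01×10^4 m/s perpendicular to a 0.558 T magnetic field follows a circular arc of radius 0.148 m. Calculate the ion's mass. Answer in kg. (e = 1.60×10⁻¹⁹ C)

qvB = mv²/r ⇒ m = qBr/v.
m = (1×1.60×10^-19)(0.558)(0.148) / (4.01×10^4) = 3.30×10^-25 kg.

m ≈ 3.30×10^-25 kg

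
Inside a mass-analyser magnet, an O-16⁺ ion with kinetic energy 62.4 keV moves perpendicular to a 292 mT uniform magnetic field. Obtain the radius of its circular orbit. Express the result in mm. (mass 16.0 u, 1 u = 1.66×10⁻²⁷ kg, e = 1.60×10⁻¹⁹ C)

Convert the energy: K = 62.4 keV = 9.98×10^-15 J.
v = √(2K/m) = √(2·9.98×10^-15/2.66×10^-26) = 8.67×10^5 m/s.
r = mv/(qB) = (2.66×10^-26)(8.67×10^5) / [(1×1.60×10^-19)(0.292)] = 0.493 m.

r ≈ 493 mm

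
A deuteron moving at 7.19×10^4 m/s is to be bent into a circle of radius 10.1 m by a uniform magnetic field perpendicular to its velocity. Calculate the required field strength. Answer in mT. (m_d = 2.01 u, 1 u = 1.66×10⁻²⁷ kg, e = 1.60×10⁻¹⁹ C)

B ≈ 0.148 mT

qvB = mv²/r gives B = mv/(qr).
B = (3.34×10^-27)(7.19×10^4) / [(1×1.60×10^-19)(10.1)] = 1.48×10^-4 T.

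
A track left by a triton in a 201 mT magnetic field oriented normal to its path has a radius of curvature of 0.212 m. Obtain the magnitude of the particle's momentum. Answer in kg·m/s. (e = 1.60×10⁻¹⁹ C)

Since qvB = mv²/r, the momentum p = mv = qBr.
p = (1×1.60×10^-19)(0.201)(0.212) = 6.82×10^-21 kg·m/s.

p ≈ 6.82×10^-21 kg·m/s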